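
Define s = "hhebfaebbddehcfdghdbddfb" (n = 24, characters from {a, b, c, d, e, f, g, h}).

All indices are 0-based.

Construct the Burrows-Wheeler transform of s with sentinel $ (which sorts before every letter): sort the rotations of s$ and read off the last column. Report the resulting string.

bffebdehhbbddfahdbdcdegh$

rank  rotation                   last
    0  $hhebfaebbddehcfdghdbddfb  b
    1  aebbddehcfdghdbddfb$hhebf  f
    2  b$hhebfaebbddehcfdghdbddf  f
    3  bbddehcfdghdbddfb$hhebfae  e
    4  bddehcfdghdbddfb$hhebfaeb  b
    5  bddfb$hhebfaebbddehcfdghd  d
    6  bfaebbddehcfdghdbddfb$hhe  e
    7  cfdghdbddfb$hhebfaebbddeh  h
    8  dbddfb$hhebfaebbddehcfdgh  h
    9  ddehcfdghdbddfb$hhebfaebb  b
   10  ddfb$hhebfaebbddehcfdghdb  b
   11  dehcfdghdbddfb$hhebfaebbd  d
   12  dfb$hhebfaebbddehcfdghdbd  d
   13  dghdbddfb$hhebfaebbddehcf  f
   14  ebbddehcfdghdbddfb$hhebfa  a
   15  ebfaebbddehcfdghdbddfb$hh  h
   16  ehcfdghdbddfb$hhebfaebbdd  d
   17  faebbddehcfdghdbddfb$hheb  b
   18  fb$hhebfaebbddehcfdghdbdd  d
   19  fdghdbddfb$hhebfaebbddehc  c
   20  ghdbddfb$hhebfaebbddehcfd  d
   21  hcfdghdbddfb$hhebfaebbdde  e
   22  hdbddfb$hhebfaebbddehcfdg  g
   23  hebfaebbddehcfdghdbddfb$h  h
   24  hhebfaebbddehcfdghdbddfb$  $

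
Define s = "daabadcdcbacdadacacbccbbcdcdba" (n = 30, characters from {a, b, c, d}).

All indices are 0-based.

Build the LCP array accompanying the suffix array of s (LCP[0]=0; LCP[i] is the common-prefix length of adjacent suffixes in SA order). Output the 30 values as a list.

[0, 1, 1, 1, 2, 2, 1, 2, 0, 2, 2, 1, 1, 2, 0, 1, 2, 2, 1, 1, 2, 2, 3, 0, 2, 2, 1, 1, 2, 3]

rank | idx | suffix
   0 |  29 | a
   1 |   1 | aabadcdcbacdadacacbccbbcdcdba
   2 |   2 | abadcdcbacdadacacbccbbcdcdba
   3 |  15 | acacbccbbcdcdba
   4 |  17 | acbccbbcdcdba
   5 |  10 | acdadacacbccbbcdcdba
   6 |  13 | adacacbccbbcdcdba
   7 |   4 | adcdcbacdadacacbccbbcdcdba
   8 |  28 | ba
   9 |   9 | bacdadacacbccbbcdcdba
  10 |   3 | badcdcbacdadacacbccbbcdcdba
  11 |  22 | bbcdcdba
  12 |  19 | bccbbcdcdba
  13 |  23 | bcdcdba
  14 |  16 | cacbccbbcdcdba
  15 |   8 | cbacdadacacbccbbcdcdba
  16 |  21 | cbbcdcdba
  17 |  18 | cbccbbcdcdba
  18 |  20 | ccbbcdcdba
  19 |  11 | cdadacacbccbbcdcdba
  20 |  26 | cdba
  21 |   6 | cdcbacdadacacbccbbcdcdba
  22 |  24 | cdcdba
  23 |   0 | daabadcdcbacdadacacbccbbcdcdba
  24 |  14 | dacacbccbbcdcdba
  25 |  12 | dadacacbccbbcdcdba
  26 |  27 | dba
  27 |   7 | dcbacdadacacbccbbcdcdba
  28 |  25 | dcdba
  29 |   5 | dcdcbacdadacacbccbbcdcdba

SA = [29, 1, 2, 15, 17, 10, 13, 4, 28, 9, 3, 22, 19, 23, 16, 8, 21, 18, 20, 11, 26, 6, 24, 0, 14, 12, 27, 7, 25, 5]
rank  pair      lcp
   1  s[29:],s[1:]  1  'a'
   2  s[1:],s[2:]  1  'a'
   3  s[2:],s[15:]  1  'a'
   4  s[15:],s[17:]  2  'ac'
   5  s[17:],s[10:]  2  'ac'
   6  s[10:],s[13:]  1  'a'
   7  s[13:],s[4:]  2  'ad'
   8  s[4:],s[28:]  0  ''
   9  s[28:],s[9:]  2  'ba'
  10  s[9:],s[3:]  2  'ba'
  11  s[3:],s[22:]  1  'b'
  12  s[22:],s[19:]  1  'b'
  13  s[19:],s[23:]  2  'bc'
  14  s[23:],s[16:]  0  ''
  15  s[16:],s[8:]  1  'c'
  16  s[8:],s[21:]  2  'cb'
  17  s[21:],s[18:]  2  'cb'
  18  s[18:],s[20:]  1  'c'
  19  s[20:],s[11:]  1  'c'
  20  s[11:],s[26:]  2  'cd'
  21  s[26:],s[6:]  2  'cd'
  22  s[6:],s[24:]  3  'cdc'
  23  s[24:],s[0:]  0  ''
  24  s[0:],s[14:]  2  'da'
  25  s[14:],s[12:]  2  'da'
  26  s[12:],s[27:]  1  'd'
  27  s[27:],s[7:]  1  'd'
  28  s[7:],s[25:]  2  'dc'
  29  s[25:],s[5:]  3  'dcd'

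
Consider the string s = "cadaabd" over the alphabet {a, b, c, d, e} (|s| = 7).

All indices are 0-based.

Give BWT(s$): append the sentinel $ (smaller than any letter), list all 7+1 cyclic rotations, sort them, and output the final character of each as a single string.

rank  rotation  last
    0  $cadaabd  d
    1  aabd$cad  d
    2  abd$cada  a
    3  adaabd$c  c
    4  bd$cadaa  a
    5  cadaabd$  $
    6  d$cadaab  b
    7  daabd$ca  a

ddaca$ba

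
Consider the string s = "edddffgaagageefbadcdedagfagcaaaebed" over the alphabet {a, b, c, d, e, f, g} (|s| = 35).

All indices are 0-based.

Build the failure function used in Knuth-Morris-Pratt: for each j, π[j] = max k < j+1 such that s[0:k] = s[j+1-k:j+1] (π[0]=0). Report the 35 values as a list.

π[0] = 0
j=1 s[j]='d': π[1]=0 (border '')
j=2 s[j]='d': π[2]=0 (border '')
j=3 s[j]='d': π[3]=0 (border '')
j=4 s[j]='f': π[4]=0 (border '')
j=5 s[j]='f': π[5]=0 (border '')
j=6 s[j]='g': π[6]=0 (border '')
j=7 s[j]='a': π[7]=0 (border '')
j=8 s[j]='a': π[8]=0 (border '')
j=9 s[j]='g': π[9]=0 (border '')
j=10 s[j]='a': π[10]=0 (border '')
j=11 s[j]='g': π[11]=0 (border '')
j=12 s[j]='e': π[12]=1 (border 'e')
j=13 s[j]='e': k: 1→0; π[13]=1 (border 'e')
j=14 s[j]='f': k: 1→0; π[14]=0 (border '')
j=15 s[j]='b': π[15]=0 (border '')
j=16 s[j]='a': π[16]=0 (border '')
j=17 s[j]='d': π[17]=0 (border '')
j=18 s[j]='c': π[18]=0 (border '')
j=19 s[j]='d': π[19]=0 (border '')
j=20 s[j]='e': π[20]=1 (border 'e')
j=21 s[j]='d': π[21]=2 (border 'ed')
j=22 s[j]='a': k: 2→0; π[22]=0 (border '')
j=23 s[j]='g': π[23]=0 (border '')
j=24 s[j]='f': π[24]=0 (border '')
j=25 s[j]='a': π[25]=0 (border '')
j=26 s[j]='g': π[26]=0 (border '')
j=27 s[j]='c': π[27]=0 (border '')
j=28 s[j]='a': π[28]=0 (border '')
j=29 s[j]='a': π[29]=0 (border '')
j=30 s[j]='a': π[30]=0 (border '')
j=31 s[j]='e': π[31]=1 (border 'e')
j=32 s[j]='b': k: 1→0; π[32]=0 (border '')
j=33 s[j]='e': π[33]=1 (border 'e')
j=34 s[j]='d': π[34]=2 (border 'ed')

[0, 0, 0, 0, 0, 0, 0, 0, 0, 0, 0, 0, 1, 1, 0, 0, 0, 0, 0, 0, 1, 2, 0, 0, 0, 0, 0, 0, 0, 0, 0, 1, 0, 1, 2]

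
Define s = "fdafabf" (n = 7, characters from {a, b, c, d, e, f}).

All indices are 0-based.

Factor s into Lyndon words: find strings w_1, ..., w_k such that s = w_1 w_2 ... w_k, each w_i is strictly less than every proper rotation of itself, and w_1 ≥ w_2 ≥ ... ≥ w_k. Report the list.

["f", "d", "af", "abf"]

emit factor 1: 'f' (i=0, period=1)
emit factor 2: 'd' (i=1, period=1)
emit factor 3: 'af' (i=2, period=2)
emit factor 4: 'abf' (i=4, period=3)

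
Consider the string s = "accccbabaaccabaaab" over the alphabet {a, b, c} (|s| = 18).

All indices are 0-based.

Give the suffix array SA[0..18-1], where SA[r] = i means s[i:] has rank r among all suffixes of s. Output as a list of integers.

rank | idx | suffix
   0 |  14 | aaab
   1 |  15 | aab
   2 |   8 | aaccabaaab
   3 |  16 | ab
   4 |  12 | abaaab
   5 |   6 | abaaccabaaab
   6 |   9 | accabaaab
   7 |   0 | accccbabaaccabaaab
   8 |  17 | b
   9 |  13 | baaab
  10 |   7 | baaccabaaab
  11 |   5 | babaaccabaaab
  12 |  11 | cabaaab
  13 |   4 | cbabaaccabaaab
  14 |  10 | ccabaaab
  15 |   3 | ccbabaaccabaaab
  16 |   2 | cccbabaaccabaaab
  17 |   1 | ccccbabaaccabaaab

[14, 15, 8, 16, 12, 6, 9, 0, 17, 13, 7, 5, 11, 4, 10, 3, 2, 1]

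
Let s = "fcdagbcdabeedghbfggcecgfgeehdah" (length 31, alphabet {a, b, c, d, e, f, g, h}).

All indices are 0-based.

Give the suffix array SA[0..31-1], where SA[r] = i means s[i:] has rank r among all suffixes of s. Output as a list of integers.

[8, 3, 29, 5, 9, 15, 6, 1, 19, 21, 7, 2, 28, 12, 20, 11, 10, 25, 26, 0, 23, 16, 4, 18, 24, 22, 17, 13, 30, 14, 27]

rank | idx | suffix
   0 |   8 | abeedghbfggcecgfgeehdah
   1 |   3 | agbcdabeedghbfggcecgfgeehdah
   2 |  29 | ah
   3 |   5 | bcdabeedghbfggcecgfgeehdah
   4 |   9 | beedghbfggcecgfgeehdah
   5 |  15 | bfggcecgfgeehdah
   6 |   6 | cdabeedghbfggcecgfgeehdah
   7 |   1 | cdagbcdabeedghbfggcecgfgeehdah
   8 |  19 | cecgfgeehdah
   9 |  21 | cgfgeehdah
  10 |   7 | dabeedghbfggcecgfgeehdah
  11 |   2 | dagbcdabeedghbfggcecgfgeehdah
  12 |  28 | dah
  13 |  12 | dghbfggcecgfgeehdah
  14 |  20 | ecgfgeehdah
  15 |  11 | edghbfggcecgfgeehdah
  16 |  10 | eedghbfggcecgfgeehdah
  17 |  25 | eehdah
  18 |  26 | ehdah
  19 |   0 | fcdagbcdabeedghbfggcecgfgeehdah
  20 |  23 | fgeehdah
  21 |  16 | fggcecgfgeehdah
  22 |   4 | gbcdabeedghbfggcecgfgeehdah
  23 |  18 | gcecgfgeehdah
  24 |  24 | geehdah
  25 |  22 | gfgeehdah
  26 |  17 | ggcecgfgeehdah
  27 |  13 | ghbfggcecgfgeehdah
  28 |  30 | h
  29 |  14 | hbfggcecgfgeehdah
  30 |  27 | hdah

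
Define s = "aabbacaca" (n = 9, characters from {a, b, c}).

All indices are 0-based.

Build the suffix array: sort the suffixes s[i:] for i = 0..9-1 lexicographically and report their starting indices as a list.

sorted suffixes:
  #0 SA[0]=8  'a'
  #1 SA[1]=0  'aabbacaca'
  #2 SA[2]=1  'abbacaca'
  #3 SA[3]=6  'aca'
  #4 SA[4]=4  'acaca'
  #5 SA[5]=3  'bacaca'
  #6 SA[6]=2  'bbacaca'
  #7 SA[7]=7  'ca'
  #8 SA[8]=5  'caca'

[8, 0, 1, 6, 4, 3, 2, 7, 5]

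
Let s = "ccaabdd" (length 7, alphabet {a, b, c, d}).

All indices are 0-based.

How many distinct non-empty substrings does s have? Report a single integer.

25

rank→(start, suffix):
  0 → (2, 'aabdd')
  1 → (3, 'abdd')
  2 → (4, 'bdd')
  3 → (1, 'caabdd')
  4 → (0, 'ccaabdd')
  5 → (6, 'd')
  6 → (5, 'dd')

SA = [2, 3, 4, 1, 0, 6, 5]
rank  pair      lcp
   1  s[2:],s[3:]  1  'a'
   2  s[3:],s[4:]  0  ''
   3  s[4:],s[1:]  0  ''
   4  s[1:],s[0:]  1  'c'
   5  s[0:],s[6:]  0  ''
   6  s[6:],s[5:]  1  'd'

n(n+1)/2 = 7·8/2 = 28
Σ LCP = 0 + 1 + 0 + 0 + 1 + 0 + 1 = 3
distinct = 28 − 3 = 25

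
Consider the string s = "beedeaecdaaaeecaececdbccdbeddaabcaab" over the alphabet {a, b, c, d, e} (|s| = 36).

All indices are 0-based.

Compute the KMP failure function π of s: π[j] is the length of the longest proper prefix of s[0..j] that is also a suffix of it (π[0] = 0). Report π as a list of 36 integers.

[0, 0, 0, 0, 0, 0, 0, 0, 0, 0, 0, 0, 0, 0, 0, 0, 0, 0, 0, 0, 0, 1, 0, 0, 0, 1, 2, 0, 0, 0, 0, 1, 0, 0, 0, 1]

π[0] = 0
j=1 s[j]='e': π[1]=0 (border '')
j=2 s[j]='e': π[2]=0 (border '')
j=3 s[j]='d': π[3]=0 (border '')
j=4 s[j]='e': π[4]=0 (border '')
j=5 s[j]='a': π[5]=0 (border '')
j=6 s[j]='e': π[6]=0 (border '')
j=7 s[j]='c': π[7]=0 (border '')
j=8 s[j]='d': π[8]=0 (border '')
j=9 s[j]='a': π[9]=0 (border '')
j=10 s[j]='a': π[10]=0 (border '')
j=11 s[j]='a': π[11]=0 (border '')
j=12 s[j]='e': π[12]=0 (border '')
j=13 s[j]='e': π[13]=0 (border '')
j=14 s[j]='c': π[14]=0 (border '')
j=15 s[j]='a': π[15]=0 (border '')
j=16 s[j]='e': π[16]=0 (border '')
j=17 s[j]='c': π[17]=0 (border '')
j=18 s[j]='e': π[18]=0 (border '')
j=19 s[j]='c': π[19]=0 (border '')
j=20 s[j]='d': π[20]=0 (border '')
j=21 s[j]='b': π[21]=1 (border 'b')
j=22 s[j]='c': k: 1→0; π[22]=0 (border '')
j=23 s[j]='c': π[23]=0 (border '')
j=24 s[j]='d': π[24]=0 (border '')
j=25 s[j]='b': π[25]=1 (border 'b')
j=26 s[j]='e': π[26]=2 (border 'be')
j=27 s[j]='d': k: 2→0; π[27]=0 (border '')
j=28 s[j]='d': π[28]=0 (border '')
j=29 s[j]='a': π[29]=0 (border '')
j=30 s[j]='a': π[30]=0 (border '')
j=31 s[j]='b': π[31]=1 (border 'b')
j=32 s[j]='c': k: 1→0; π[32]=0 (border '')
j=33 s[j]='a': π[33]=0 (border '')
j=34 s[j]='a': π[34]=0 (border '')
j=35 s[j]='b': π[35]=1 (border 'b')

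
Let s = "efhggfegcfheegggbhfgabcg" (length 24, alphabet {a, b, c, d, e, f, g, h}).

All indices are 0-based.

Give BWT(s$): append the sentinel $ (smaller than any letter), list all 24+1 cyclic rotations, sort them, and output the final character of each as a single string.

rank  rotation                   last
    0  $efhggfegcfheegggbhfgabcg  g
    1  abcg$efhggfegcfheegggbhfg  g
    2  bcg$efhggfegcfheegggbhfga  a
    3  bhfgabcg$efhggfegcfheeggg  g
    4  cfheegggbhfgabcg$efhggfeg  g
    5  cg$efhggfegcfheegggbhfgab  b
    6  eegggbhfgabcg$efhggfegcfh  h
    7  efhggfegcfheegggbhfgabcg$  $
    8  egcfheegggbhfgabcg$efhggf  f
    9  egggbhfgabcg$efhggfegcfhe  e
   10  fegcfheegggbhfgabcg$efhgg  g
   11  fgabcg$efhggfegcfheegggbh  h
   12  fheegggbhfgabcg$efhggfegc  c
   13  fhggfegcfheegggbhfgabcg$e  e
   14  g$efhggfegcfheegggbhfgabc  c
   15  gabcg$efhggfegcfheegggbhf  f
   16  gbhfgabcg$efhggfegcfheegg  g
   17  gcfheegggbhfgabcg$efhggfe  e
   18  gfegcfheegggbhfgabcg$efhg  g
   19  ggbhfgabcg$efhggfegcfheeg  g
   20  ggfegcfheegggbhfgabcg$efh  h
   21  gggbhfgabcg$efhggfegcfhee  e
   22  heegggbhfgabcg$efhggfegcf  f
   23  hfgabcg$efhggfegcfheegggb  b
   24  hggfegcfheegggbhfgabcg$ef  f

ggaggbh$feghcecfgegghefbf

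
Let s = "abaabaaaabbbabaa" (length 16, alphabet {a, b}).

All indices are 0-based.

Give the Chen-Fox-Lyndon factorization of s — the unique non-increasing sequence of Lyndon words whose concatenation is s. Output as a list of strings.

emit factor 1: 'ab' (i=0, period=2)
emit factor 2: 'aab' (i=2, period=3)
emit factor 3: 'aaaabbbab' (i=5, period=9)
emit factor 4: 'a' (i=14, period=1)
emit factor 5: 'a' (i=15, period=1)

["ab", "aab", "aaaabbbab", "a", "a"]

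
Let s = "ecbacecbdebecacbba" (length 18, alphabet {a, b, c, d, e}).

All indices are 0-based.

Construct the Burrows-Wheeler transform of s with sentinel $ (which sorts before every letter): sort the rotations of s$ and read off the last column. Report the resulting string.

abcbbccceeeaeabdb$c

rank  rotation             last
    0  $ecbacecbdebecacbba  a
    1  a$ecbacecbdebecacbb  b
    2  acbba$ecbacecbdebec  c
    3  acecbdebecacbba$ecb  b
    4  ba$ecbacecbdebecacb  b
    5  bacecbdebecacbba$ec  c
    6  bba$ecbacecbdebecac  c
    7  bdebecacbba$ecbacec  c
    8  becacbba$ecbacecbde  e
    9  cacbba$ecbacecbdebe  e
   10  cbacecbdebecacbba$e  e
   11  cbba$ecbacecbdebeca  a
   12  cbdebecacbba$ecbace  e
   13  cecbdebecacbba$ecba  a
   14  debecacbba$ecbacecb  b
   15  ebecacbba$ecbacecbd  d
   16  ecacbba$ecbacecbdeb  b
   17  ecbacecbdebecacbba$  $
   18  ecbdebecacbba$ecbac  c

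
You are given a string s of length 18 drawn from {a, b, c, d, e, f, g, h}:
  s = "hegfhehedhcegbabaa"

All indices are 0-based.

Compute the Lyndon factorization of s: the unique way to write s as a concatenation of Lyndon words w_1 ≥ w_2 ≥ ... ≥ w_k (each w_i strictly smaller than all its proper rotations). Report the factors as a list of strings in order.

emit factor 1: 'h' (i=0, period=1)
emit factor 2: 'egfheh' (i=1, period=6)
emit factor 3: 'e' (i=7, period=1)
emit factor 4: 'dh' (i=8, period=2)
emit factor 5: 'ceg' (i=10, period=3)
emit factor 6: 'b' (i=13, period=1)
emit factor 7: 'ab' (i=14, period=2)
emit factor 8: 'a' (i=16, period=1)
emit factor 9: 'a' (i=17, period=1)

["h", "egfheh", "e", "dh", "ceg", "b", "ab", "a", "a"]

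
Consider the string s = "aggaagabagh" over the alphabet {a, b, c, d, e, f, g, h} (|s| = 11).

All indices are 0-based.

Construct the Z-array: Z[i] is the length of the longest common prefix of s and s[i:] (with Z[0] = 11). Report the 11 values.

Z[0]=11
i=1: outside box; Z[1]=0
i=2: outside box; Z[2]=0
i=3: outside box; Z[3]=1 scan→box=[3,4)
i=4: outside box; Z[4]=2 scan→box=[4,6)
i=5: min(r-i=1, Z[1]=0)=0; Z[5]=0
i=6: outside box; Z[6]=1 scan→box=[6,7)
i=7: outside box; Z[7]=0
i=8: outside box; Z[8]=2 scan→box=[8,10)
i=9: min(r-i=1, Z[1]=0)=0; Z[9]=0
i=10: outside box; Z[10]=0

[11, 0, 0, 1, 2, 0, 1, 0, 2, 0, 0]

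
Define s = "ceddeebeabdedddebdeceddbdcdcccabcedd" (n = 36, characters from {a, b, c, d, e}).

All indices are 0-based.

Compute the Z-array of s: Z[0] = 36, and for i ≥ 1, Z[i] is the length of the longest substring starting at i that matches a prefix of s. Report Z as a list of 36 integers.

Z[0]=36
i=1: i≥r, start 0; Z[1]=0
i=2: i≥r, start 0; Z[2]=0
i=3: i≥r, start 0; Z[3]=0
i=4: i≥r, start 0; Z[4]=0
i=5: i≥r, start 0; Z[5]=0
i=6: i≥r, start 0; Z[6]=0
i=7: i≥r, start 0; Z[7]=0
i=8: i≥r, start 0; Z[8]=0
i=9: i≥r, start 0; Z[9]=0
i=10: i≥r, start 0; Z[10]=0
i=11: i≥r, start 0; Z[11]=0
i=12: i≥r, start 0; Z[12]=0
i=13: i≥r, start 0; Z[13]=0
i=14: i≥r, start 0; Z[14]=0
i=15: i≥r, start 0; Z[15]=0
i=16: i≥r, start 0; Z[16]=0
i=17: i≥r, start 0; Z[17]=0
i=18: i≥r, start 0; Z[18]=0
i=19: i≥r, start 0; Z[19]=4 grow→box=[19,23)
i=20: min(r-i=3, Z[1]=0)=0; Z[20]=0
i=21: min(r-i=2, Z[2]=0)=0; Z[21]=0
i=22: min(r-i=1, Z[3]=0)=0; Z[22]=0
i=23: i≥r, start 0; Z[23]=0
i=24: i≥r, start 0; Z[24]=0
i=25: i≥r, start 0; Z[25]=1 grow→box=[25,26)
i=26: i≥r, start 0; Z[26]=0
i=27: i≥r, start 0; Z[27]=1 grow→box=[27,28)
i=28: i≥r, start 0; Z[28]=1 grow→box=[28,29)
i=29: i≥r, start 0; Z[29]=1 grow→box=[29,30)
i=30: i≥r, start 0; Z[30]=0
i=31: i≥r, start 0; Z[31]=0
i=32: i≥r, start 0; Z[32]=4 grow→box=[32,36)
i=33: min(r-i=3, Z[1]=0)=0; Z[33]=0
i=34: min(r-i=2, Z[2]=0)=0; Z[34]=0
i=35: min(r-i=1, Z[3]=0)=0; Z[35]=0

[36, 0, 0, 0, 0, 0, 0, 0, 0, 0, 0, 0, 0, 0, 0, 0, 0, 0, 0, 4, 0, 0, 0, 0, 0, 1, 0, 1, 1, 1, 0, 0, 4, 0, 0, 0]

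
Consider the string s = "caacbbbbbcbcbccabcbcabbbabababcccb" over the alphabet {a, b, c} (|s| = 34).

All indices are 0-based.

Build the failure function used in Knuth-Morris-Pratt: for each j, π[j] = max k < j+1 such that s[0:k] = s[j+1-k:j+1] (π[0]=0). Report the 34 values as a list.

π[0] = 0
j=1 s[j]='a': π[1]=0 (border '')
j=2 s[j]='a': π[2]=0 (border '')
j=3 s[j]='c': π[3]=1 (border 'c')
j=4 s[j]='b': k: 1→0; π[4]=0 (border '')
j=5 s[j]='b': π[5]=0 (border '')
j=6 s[j]='b': π[6]=0 (border '')
j=7 s[j]='b': π[7]=0 (border '')
j=8 s[j]='b': π[8]=0 (border '')
j=9 s[j]='c': π[9]=1 (border 'c')
j=10 s[j]='b': k: 1→0; π[10]=0 (border '')
j=11 s[j]='c': π[11]=1 (border 'c')
j=12 s[j]='b': k: 1→0; π[12]=0 (border '')
j=13 s[j]='c': π[13]=1 (border 'c')
j=14 s[j]='c': k: 1→0; π[14]=1 (border 'c')
j=15 s[j]='a': π[15]=2 (border 'ca')
j=16 s[j]='b': k: 2→0; π[16]=0 (border '')
j=17 s[j]='c': π[17]=1 (border 'c')
j=18 s[j]='b': k: 1→0; π[18]=0 (border '')
j=19 s[j]='c': π[19]=1 (border 'c')
j=20 s[j]='a': π[20]=2 (border 'ca')
j=21 s[j]='b': k: 2→0; π[21]=0 (border '')
j=22 s[j]='b': π[22]=0 (border '')
j=23 s[j]='b': π[23]=0 (border '')
j=24 s[j]='a': π[24]=0 (border '')
j=25 s[j]='b': π[25]=0 (border '')
j=26 s[j]='a': π[26]=0 (border '')
j=27 s[j]='b': π[27]=0 (border '')
j=28 s[j]='a': π[28]=0 (border '')
j=29 s[j]='b': π[29]=0 (border '')
j=30 s[j]='c': π[30]=1 (border 'c')
j=31 s[j]='c': k: 1→0; π[31]=1 (border 'c')
j=32 s[j]='c': k: 1→0; π[32]=1 (border 'c')
j=33 s[j]='b': k: 1→0; π[33]=0 (border '')

[0, 0, 0, 1, 0, 0, 0, 0, 0, 1, 0, 1, 0, 1, 1, 2, 0, 1, 0, 1, 2, 0, 0, 0, 0, 0, 0, 0, 0, 0, 1, 1, 1, 0]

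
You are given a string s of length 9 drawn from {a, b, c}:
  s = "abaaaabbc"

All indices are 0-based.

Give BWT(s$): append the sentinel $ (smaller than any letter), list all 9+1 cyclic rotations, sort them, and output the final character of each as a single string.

cbaa$aaabb

rank  rotation    last
    0  $abaaaabbc  c
    1  aaaabbc$ab  b
    2  aaabbc$aba  a
    3  aabbc$abaa  a
    4  abaaaabbc$  $
    5  abbc$abaaa  a
    6  baaaabbc$a  a
    7  bbc$abaaaa  a
    8  bc$abaaaab  b
    9  c$abaaaabb  b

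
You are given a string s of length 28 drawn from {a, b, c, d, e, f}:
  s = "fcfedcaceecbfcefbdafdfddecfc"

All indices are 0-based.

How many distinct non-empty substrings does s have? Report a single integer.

sorted suffixes:
  #0 SA[0]=6  'aceecbfcefbdafdfddecfc'
  #1 SA[1]=18  'afdfddecfc'
  #2 SA[2]=16  'bdafdfddecfc'
  #3 SA[3]=11  'bfcefbdafdfddecfc'
  #4 SA[4]=27  'c'
  #5 SA[5]=5  'caceecbfcefbdafdfddecfc'
  #6 SA[6]=10  'cbfcefbdafdfddecfc'
  #7 SA[7]=7  'ceecbfcefbdafdfddecfc'
  #8 SA[8]=13  'cefbdafdfddecfc'
  #9 SA[9]=25  'cfc'
  #10 SA[10]=1  'cfedcaceecbfcefbdafdfddecfc'
  #11 SA[11]=17  'dafdfddecfc'
  #12 SA[12]=4  'dcaceecbfcefbdafdfddecfc'
  #13 SA[13]=22  'ddecfc'
  #14 SA[14]=23  'decfc'
  #15 SA[15]=20  'dfddecfc'
  #16 SA[16]=9  'ecbfcefbdafdfddecfc'
  #17 SA[17]=24  'ecfc'
  #18 SA[18]=3  'edcaceecbfcefbdafdfddecfc'
  #19 SA[19]=8  'eecbfcefbdafdfddecfc'
  #20 SA[20]=14  'efbdafdfddecfc'
  #21 SA[21]=15  'fbdafdfddecfc'
  #22 SA[22]=26  'fc'
  #23 SA[23]=12  'fcefbdafdfddecfc'
  #24 SA[24]=0  'fcfedcaceecbfcefbdafdfddecfc'
  #25 SA[25]=21  'fddecfc'
  #26 SA[26]=19  'fdfddecfc'
  #27 SA[27]=2  'fedcaceecbfcefbdafdfddecfc'

SA = [6, 18, 16, 11, 27, 5, 10, 7, 13, 25, 1, 17, 4, 22, 23, 20, 9, 24, 3, 8, 14, 15, 26, 12, 0, 21, 19, 2]
[i] adj suffixes → lcp
  [1] 6/18 → 1 ('a')
  [2] 18/16 → 0 ('')
  [3] 16/11 → 1 ('b')
  [4] 11/27 → 0 ('')
  [5] 27/5 → 1 ('c')
  [6] 5/10 → 1 ('c')
  [7] 10/7 → 1 ('c')
  [8] 7/13 → 2 ('ce')
  [9] 13/25 → 1 ('c')
  [10] 25/1 → 2 ('cf')
  [11] 1/17 → 0 ('')
  [12] 17/4 → 1 ('d')
  [13] 4/22 → 1 ('d')
  [14] 22/23 → 1 ('d')
  [15] 23/20 → 1 ('d')
  [16] 20/9 → 0 ('')
  [17] 9/24 → 2 ('ec')
  [18] 24/3 → 1 ('e')
  [19] 3/8 → 1 ('e')
  [20] 8/14 → 1 ('e')
  [21] 14/15 → 0 ('')
  [22] 15/26 → 1 ('f')
  [23] 26/12 → 2 ('fc')
  [24] 12/0 → 2 ('fc')
  [25] 0/21 → 1 ('f')
  [26] 21/19 → 2 ('fd')
  [27] 19/2 → 1 ('f')

n(n+1)/2 = 28·29/2 = 406
Σ LCP = 0 + 1 + 0 + 1 + 0 + 1 + 1 + 1 + 2 + 1 + 2 + 0 + 1 + 1 + 1 + 1 + 0 + 2 + 1 + 1 + 1 + 0 + 1 + 2 + 2 + 1 + 2 + 1 = 28
distinct = 406 − 28 = 378

378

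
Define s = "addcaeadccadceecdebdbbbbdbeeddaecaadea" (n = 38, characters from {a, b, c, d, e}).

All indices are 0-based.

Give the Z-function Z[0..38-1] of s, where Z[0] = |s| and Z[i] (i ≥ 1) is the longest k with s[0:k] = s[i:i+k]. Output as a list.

[38, 0, 0, 0, 1, 0, 2, 0, 0, 0, 2, 0, 0, 0, 0, 0, 0, 0, 0, 0, 0, 0, 0, 0, 0, 0, 0, 0, 0, 0, 1, 0, 0, 1, 2, 0, 0, 1]

Z[0]=38
i=1: i≥r, start 0; Z[1]=0
i=2: i≥r, start 0; Z[2]=0
i=3: i≥r, start 0; Z[3]=0
i=4: i≥r, start 0; Z[4]=1 grow→box=[4,5)
i=5: i≥r, start 0; Z[5]=0
i=6: i≥r, start 0; Z[6]=2 grow→box=[6,8)
i=7: min(r-i=1, Z[1]=0)=0; Z[7]=0
i=8: i≥r, start 0; Z[8]=0
i=9: i≥r, start 0; Z[9]=0
i=10: i≥r, start 0; Z[10]=2 grow→box=[10,12)
i=11: min(r-i=1, Z[1]=0)=0; Z[11]=0
i=12: i≥r, start 0; Z[12]=0
i=13: i≥r, start 0; Z[13]=0
i=14: i≥r, start 0; Z[14]=0
i=15: i≥r, start 0; Z[15]=0
i=16: i≥r, start 0; Z[16]=0
i=17: i≥r, start 0; Z[17]=0
i=18: i≥r, start 0; Z[18]=0
i=19: i≥r, start 0; Z[19]=0
i=20: i≥r, start 0; Z[20]=0
i=21: i≥r, start 0; Z[21]=0
i=22: i≥r, start 0; Z[22]=0
i=23: i≥r, start 0; Z[23]=0
i=24: i≥r, start 0; Z[24]=0
i=25: i≥r, start 0; Z[25]=0
i=26: i≥r, start 0; Z[26]=0
i=27: i≥r, start 0; Z[27]=0
i=28: i≥r, start 0; Z[28]=0
i=29: i≥r, start 0; Z[29]=0
i=30: i≥r, start 0; Z[30]=1 grow→box=[30,31)
i=31: i≥r, start 0; Z[31]=0
i=32: i≥r, start 0; Z[32]=0
i=33: i≥r, start 0; Z[33]=1 grow→box=[33,34)
i=34: i≥r, start 0; Z[34]=2 grow→box=[34,36)
i=35: min(r-i=1, Z[1]=0)=0; Z[35]=0
i=36: i≥r, start 0; Z[36]=0
i=37: i≥r, start 0; Z[37]=1 grow→box=[37,38)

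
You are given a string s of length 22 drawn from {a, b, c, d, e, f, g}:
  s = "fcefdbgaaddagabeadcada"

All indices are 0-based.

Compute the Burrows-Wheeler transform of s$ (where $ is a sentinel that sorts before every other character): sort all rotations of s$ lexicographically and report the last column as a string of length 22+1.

rank  rotation                 last
    0  $fcefdbgaaddagabeadcada  a
    1  a$fcefdbgaaddagabeadcad  d
    2  aaddagabeadcada$fcefdbg  g
    3  abeadcada$fcefdbgaaddag  g
    4  ada$fcefdbgaaddagabeadc  c
    5  adcada$fcefdbgaaddagabe  e
    6  addagabeadcada$fcefdbga  a
    7  agabeadcada$fcefdbgaadd  d
    8  beadcada$fcefdbgaaddaga  a
    9  bgaaddagabeadcada$fcefd  d
   10  cada$fcefdbgaaddagabead  d
   11  cefdbgaaddagabeadcada$f  f
   12  da$fcefdbgaaddagabeadca  a
   13  dagabeadcada$fcefdbgaad  d
   14  dbgaaddagabeadcada$fcef  f
   15  dcada$fcefdbgaaddagabea  a
   16  ddagabeadcada$fcefdbgaa  a
   17  eadcada$fcefdbgaaddagab  b
   18  efdbgaaddagabeadcada$fc  c
   19  fcefdbgaaddagabeadcada$  $
   20  fdbgaaddagabeadcada$fce  e
   21  gaaddagabeadcada$fcefdb  b
   22  gabeadcada$fcefdbgaadda  a

adggceadaddfadfaabc$eba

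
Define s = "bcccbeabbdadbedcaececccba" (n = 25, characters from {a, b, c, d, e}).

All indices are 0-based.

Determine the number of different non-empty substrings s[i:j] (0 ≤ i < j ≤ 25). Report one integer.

rank→(start, suffix):
  0 → (24, 'a')
  1 → (6, 'abbdadbedcaececccba')
  2 → (10, 'adbedcaececccba')
  3 → (16, 'aececccba')
  4 → (23, 'ba')
  5 → (7, 'bbdadbedcaececccba')
  6 → (0, 'bcccbeabbdadbedcaececccba')
  7 → (8, 'bdadbedcaececccba')
  8 → (4, 'beabbdadbedcaececccba')
  9 → (12, 'bedcaececccba')
  10 → (15, 'caececccba')
  11 → (22, 'cba')
  12 → (3, 'cbeabbdadbedcaececccba')
  13 → (21, 'ccba')
  14 → (2, 'ccbeabbdadbedcaececccba')
  15 → (20, 'cccba')
  16 → (1, 'cccbeabbdadbedcaececccba')
  17 → (18, 'cecccba')
  18 → (9, 'dadbedcaececccba')
  19 → (11, 'dbedcaececccba')
  20 → (14, 'dcaececccba')
  21 → (5, 'eabbdadbedcaececccba')
  22 → (19, 'ecccba')
  23 → (17, 'ececccba')
  24 → (13, 'edcaececccba')

SA = [24, 6, 10, 16, 23, 7, 0, 8, 4, 12, 15, 22, 3, 21, 2, 20, 1, 18, 9, 11, 14, 5, 19, 17, 13]
i: (SA[i-1],SA[i]) lcp shared
  1: (24,6) 1 'a'
  2: (6,10) 1 'a'
  3: (10,16) 1 'a'
  4: (16,23) 0 ''
  5: (23,7) 1 'b'
  6: (7,0) 1 'b'
  7: (0,8) 1 'b'
  8: (8,4) 1 'b'
  9: (4,12) 2 'be'
  10: (12,15) 0 ''
  11: (15,22) 1 'c'
  12: (22,3) 2 'cb'
  13: (3,21) 1 'c'
  14: (21,2) 3 'ccb'
  15: (2,20) 2 'cc'
  16: (20,1) 4 'cccb'
  17: (1,18) 1 'c'
  18: (18,9) 0 ''
  19: (9,11) 1 'd'
  20: (11,14) 1 'd'
  21: (14,5) 0 ''
  22: (5,19) 1 'e'
  23: (19,17) 2 'ec'
  24: (17,13) 1 'e'

n(n+1)/2 = 25·26/2 = 325
Σ LCP = 0 + 1 + 1 + 1 + 0 + 1 + 1 + 1 + 1 + 2 + 0 + 1 + 2 + 1 + 3 + 2 + 4 + 1 + 0 + 1 + 1 + 0 + 1 + 2 + 1 = 29
distinct = 325 − 29 = 296

296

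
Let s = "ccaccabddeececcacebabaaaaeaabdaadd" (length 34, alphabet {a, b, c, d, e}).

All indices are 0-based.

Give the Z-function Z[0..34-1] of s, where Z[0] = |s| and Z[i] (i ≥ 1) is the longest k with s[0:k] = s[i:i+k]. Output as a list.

[34, 1, 0, 3, 1, 0, 0, 0, 0, 0, 0, 1, 0, 4, 1, 0, 1, 0, 0, 0, 0, 0, 0, 0, 0, 0, 0, 0, 0, 0, 0, 0, 0, 0]

Z[0]=34
i=1: fresh scan; Z[1]=1 scan→box=[1,2)
i=2: fresh scan; Z[2]=0
i=3: fresh scan; Z[3]=3 scan→box=[3,6)
i=4: min(r-i=2, Z[1]=1)=1; Z[4]=1
i=5: min(r-i=1, Z[2]=0)=0; Z[5]=0
i=6: fresh scan; Z[6]=0
i=7: fresh scan; Z[7]=0
i=8: fresh scan; Z[8]=0
i=9: fresh scan; Z[9]=0
i=10: fresh scan; Z[10]=0
i=11: fresh scan; Z[11]=1 scan→box=[11,12)
i=12: fresh scan; Z[12]=0
i=13: fresh scan; Z[13]=4 scan→box=[13,17)
i=14: min(r-i=3, Z[1]=1)=1; Z[14]=1
i=15: min(r-i=2, Z[2]=0)=0; Z[15]=0
i=16: min(r-i=1, Z[3]=3)=1; Z[16]=1
i=17: fresh scan; Z[17]=0
i=18: fresh scan; Z[18]=0
i=19: fresh scan; Z[19]=0
i=20: fresh scan; Z[20]=0
i=21: fresh scan; Z[21]=0
i=22: fresh scan; Z[22]=0
i=23: fresh scan; Z[23]=0
i=24: fresh scan; Z[24]=0
i=25: fresh scan; Z[25]=0
i=26: fresh scan; Z[26]=0
i=27: fresh scan; Z[27]=0
i=28: fresh scan; Z[28]=0
i=29: fresh scan; Z[29]=0
i=30: fresh scan; Z[30]=0
i=31: fresh scan; Z[31]=0
i=32: fresh scan; Z[32]=0
i=33: fresh scan; Z[33]=0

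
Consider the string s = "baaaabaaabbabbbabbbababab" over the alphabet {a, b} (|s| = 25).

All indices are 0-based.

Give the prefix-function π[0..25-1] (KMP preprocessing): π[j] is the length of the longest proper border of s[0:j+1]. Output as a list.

π[0] = 0
j=1 s[j]='a': π[1]=0 (border '')
j=2 s[j]='a': π[2]=0 (border '')
j=3 s[j]='a': π[3]=0 (border '')
j=4 s[j]='a': π[4]=0 (border '')
j=5 s[j]='b': π[5]=1 (border 'b')
j=6 s[j]='a': π[6]=2 (border 'ba')
j=7 s[j]='a': π[7]=3 (border 'baa')
j=8 s[j]='a': π[8]=4 (border 'baaa')
j=9 s[j]='b': k: 4→0; π[9]=1 (border 'b')
j=10 s[j]='b': k: 1→0; π[10]=1 (border 'b')
j=11 s[j]='a': π[11]=2 (border 'ba')
j=12 s[j]='b': k: 2→0; π[12]=1 (border 'b')
j=13 s[j]='b': k: 1→0; π[13]=1 (border 'b')
j=14 s[j]='b': k: 1→0; π[14]=1 (border 'b')
j=15 s[j]='a': π[15]=2 (border 'ba')
j=16 s[j]='b': k: 2→0; π[16]=1 (border 'b')
j=17 s[j]='b': k: 1→0; π[17]=1 (border 'b')
j=18 s[j]='b': k: 1→0; π[18]=1 (border 'b')
j=19 s[j]='a': π[19]=2 (border 'ba')
j=20 s[j]='b': k: 2→0; π[20]=1 (border 'b')
j=21 s[j]='a': π[21]=2 (border 'ba')
j=22 s[j]='b': k: 2→0; π[22]=1 (border 'b')
j=23 s[j]='a': π[23]=2 (border 'ba')
j=24 s[j]='b': k: 2→0; π[24]=1 (border 'b')

[0, 0, 0, 0, 0, 1, 2, 3, 4, 1, 1, 2, 1, 1, 1, 2, 1, 1, 1, 2, 1, 2, 1, 2, 1]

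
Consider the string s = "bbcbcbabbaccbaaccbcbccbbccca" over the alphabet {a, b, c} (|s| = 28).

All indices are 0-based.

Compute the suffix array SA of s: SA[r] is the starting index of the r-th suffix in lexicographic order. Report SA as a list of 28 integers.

[27, 13, 6, 9, 14, 12, 5, 8, 7, 0, 22, 3, 1, 17, 19, 23, 26, 11, 4, 21, 2, 16, 18, 25, 10, 20, 15, 24]

rank | idx | suffix
   0 |  27 | a
   1 |  13 | aaccbcbccbbccca
   2 |   6 | abbaccbaaccbcbccbbccca
   3 |   9 | accbaaccbcbccbbccca
   4 |  14 | accbcbccbbccca
   5 |  12 | baaccbcbccbbccca
   6 |   5 | babbaccbaaccbcbccbbccca
   7 |   8 | baccbaaccbcbccbbccca
   8 |   7 | bbaccbaaccbcbccbbccca
   9 |   0 | bbcbcbabbaccbaaccbcbccbbccca
  10 |  22 | bbccca
  11 |   3 | bcbabbaccbaaccbcbccbbccca
  12 |   1 | bcbcbabbaccbaaccbcbccbbccca
  13 |  17 | bcbccbbccca
  14 |  19 | bccbbccca
  15 |  23 | bccca
  16 |  26 | ca
  17 |  11 | cbaaccbcbccbbccca
  18 |   4 | cbabbaccbaaccbcbccbbccca
  19 |  21 | cbbccca
  20 |   2 | cbcbabbaccbaaccbcbccbbccca
  21 |  16 | cbcbccbbccca
  22 |  18 | cbccbbccca
  23 |  25 | cca
  24 |  10 | ccbaaccbcbccbbccca
  25 |  20 | ccbbccca
  26 |  15 | ccbcbccbbccca
  27 |  24 | ccca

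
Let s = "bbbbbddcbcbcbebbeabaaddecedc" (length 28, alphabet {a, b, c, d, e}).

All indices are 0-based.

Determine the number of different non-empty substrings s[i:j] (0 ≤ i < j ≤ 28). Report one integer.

367

rank→(start, suffix):
  0 → (19, 'aaddecedc')
  1 → (17, 'abaaddecedc')
  2 → (20, 'addecedc')
  3 → (18, 'baaddecedc')
  4 → (0, 'bbbbbddcbcbcbebbeabaaddecedc')
  5 → (1, 'bbbbddcbcbcbebbeabaaddecedc')
  6 → (2, 'bbbddcbcbcbebbeabaaddecedc')
  7 → (3, 'bbddcbcbcbebbeabaaddecedc')
  8 → (14, 'bbeabaaddecedc')
  9 → (8, 'bcbcbebbeabaaddecedc')
  10 → (10, 'bcbebbeabaaddecedc')
  11 → (4, 'bddcbcbcbebbeabaaddecedc')
  12 → (15, 'beabaaddecedc')
  13 → (12, 'bebbeabaaddecedc')
  14 → (27, 'c')
  15 → (7, 'cbcbcbebbeabaaddecedc')
  16 → (9, 'cbcbebbeabaaddecedc')
  17 → (11, 'cbebbeabaaddecedc')
  18 → (24, 'cedc')
  19 → (26, 'dc')
  20 → (6, 'dcbcbcbebbeabaaddecedc')
  21 → (5, 'ddcbcbcbebbeabaaddecedc')
  22 → (21, 'ddecedc')
  23 → (22, 'decedc')
  24 → (16, 'eabaaddecedc')
  25 → (13, 'ebbeabaaddecedc')
  26 → (23, 'ecedc')
  27 → (25, 'edc')

SA = [19, 17, 20, 18, 0, 1, 2, 3, 14, 8, 10, 4, 15, 12, 27, 7, 9, 11, 24, 26, 6, 5, 21, 22, 16, 13, 23, 25]
rank  pair      lcp
   1  s[19:],s[17:]  1  'a'
   2  s[17:],s[20:]  1  'a'
   3  s[20:],s[18:]  0  ''
   4  s[18:],s[0:]  1  'b'
   5  s[0:],s[1:]  4  'bbbb'
   6  s[1:],s[2:]  3  'bbb'
   7  s[2:],s[3:]  2  'bb'
   8  s[3:],s[14:]  2  'bb'
   9  s[14:],s[8:]  1  'b'
  10  s[8:],s[10:]  3  'bcb'
  11  s[10:],s[4:]  1  'b'
  12  s[4:],s[15:]  1  'b'
  13  s[15:],s[12:]  2  'be'
  14  s[12:],s[27:]  0  ''
  15  s[27:],s[7:]  1  'c'
  16  s[7:],s[9:]  4  'cbcb'
  17  s[9:],s[11:]  2  'cb'
  18  s[11:],s[24:]  1  'c'
  19  s[24:],s[26:]  0  ''
  20  s[26:],s[6:]  2  'dc'
  21  s[6:],s[5:]  1  'd'
  22  s[5:],s[21:]  2  'dd'
  23  s[21:],s[22:]  1  'd'
  24  s[22:],s[16:]  0  ''
  25  s[16:],s[13:]  1  'e'
  26  s[13:],s[23:]  1  'e'
  27  s[23:],s[25:]  1  'e'

n(n+1)/2 = 28·29/2 = 406
Σ LCP = 0 + 1 + 1 + 0 + 1 + 4 + 3 + 2 + 2 + 1 + 3 + 1 + 1 + 2 + 0 + 1 + 4 + 2 + 1 + 0 + 2 + 1 + 2 + 1 + 0 + 1 + 1 + 1 = 39
distinct = 406 − 39 = 367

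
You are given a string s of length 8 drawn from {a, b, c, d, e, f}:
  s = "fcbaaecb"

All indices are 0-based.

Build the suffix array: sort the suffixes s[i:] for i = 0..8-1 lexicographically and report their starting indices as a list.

sorted suffixes:
  #0 SA[0]=3  'aaecb'
  #1 SA[1]=4  'aecb'
  #2 SA[2]=7  'b'
  #3 SA[3]=2  'baaecb'
  #4 SA[4]=6  'cb'
  #5 SA[5]=1  'cbaaecb'
  #6 SA[6]=5  'ecb'
  #7 SA[7]=0  'fcbaaecb'

[3, 4, 7, 2, 6, 1, 5, 0]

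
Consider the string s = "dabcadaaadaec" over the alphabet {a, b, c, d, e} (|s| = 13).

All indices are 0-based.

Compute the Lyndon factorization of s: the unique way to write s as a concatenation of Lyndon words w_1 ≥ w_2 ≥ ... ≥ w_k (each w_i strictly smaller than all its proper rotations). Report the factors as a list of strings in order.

["d", "abcad", "aaadaec"]

emit factor 1: 'd' (i=0, period=1)
emit factor 2: 'abcad' (i=1, period=5)
emit factor 3: 'aaadaec' (i=6, period=7)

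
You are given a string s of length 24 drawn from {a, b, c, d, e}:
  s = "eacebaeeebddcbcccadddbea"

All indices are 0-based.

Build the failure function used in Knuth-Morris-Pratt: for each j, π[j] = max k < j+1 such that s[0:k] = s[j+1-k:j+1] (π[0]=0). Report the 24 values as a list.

π[0] = 0
j=1 s[j]='a': π[1]=0 (border '')
j=2 s[j]='c': π[2]=0 (border '')
j=3 s[j]='e': π[3]=1 (border 'e')
j=4 s[j]='b': k: 1→0; π[4]=0 (border '')
j=5 s[j]='a': π[5]=0 (border '')
j=6 s[j]='e': π[6]=1 (border 'e')
j=7 s[j]='e': k: 1→0; π[7]=1 (border 'e')
j=8 s[j]='e': k: 1→0; π[8]=1 (border 'e')
j=9 s[j]='b': k: 1→0; π[9]=0 (border '')
j=10 s[j]='d': π[10]=0 (border '')
j=11 s[j]='d': π[11]=0 (border '')
j=12 s[j]='c': π[12]=0 (border '')
j=13 s[j]='b': π[13]=0 (border '')
j=14 s[j]='c': π[14]=0 (border '')
j=15 s[j]='c': π[15]=0 (border '')
j=16 s[j]='c': π[16]=0 (border '')
j=17 s[j]='a': π[17]=0 (border '')
j=18 s[j]='d': π[18]=0 (border '')
j=19 s[j]='d': π[19]=0 (border '')
j=20 s[j]='d': π[20]=0 (border '')
j=21 s[j]='b': π[21]=0 (border '')
j=22 s[j]='e': π[22]=1 (border 'e')
j=23 s[j]='a': π[23]=2 (border 'ea')

[0, 0, 0, 1, 0, 0, 1, 1, 1, 0, 0, 0, 0, 0, 0, 0, 0, 0, 0, 0, 0, 0, 1, 2]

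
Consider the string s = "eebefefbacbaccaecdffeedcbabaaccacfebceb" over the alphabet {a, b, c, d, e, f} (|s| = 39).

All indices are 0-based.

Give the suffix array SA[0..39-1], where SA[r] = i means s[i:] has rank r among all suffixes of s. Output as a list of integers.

[27, 25, 8, 28, 11, 31, 14, 38, 26, 24, 7, 10, 35, 2, 30, 13, 23, 9, 29, 12, 16, 36, 32, 22, 17, 37, 34, 1, 15, 21, 0, 20, 5, 3, 6, 33, 19, 4, 18]

rank | idx | suffix
   0 |  27 | aaccacfebceb
   1 |  25 | abaaccacfebceb
   2 |   8 | acbaccaecdffeedcbabaaccacfebceb
   3 |  28 | accacfebceb
   4 |  11 | accaecdffeedcbabaaccacfebceb
   5 |  31 | acfebceb
   6 |  14 | aecdffeedcbabaaccacfebceb
   7 |  38 | b
   8 |  26 | baaccacfebceb
   9 |  24 | babaaccacfebceb
  10 |   7 | bacbaccaecdffeedcbabaaccacfebceb
  11 |  10 | baccaecdffeedcbabaaccacfebceb
  12 |  35 | bceb
  13 |   2 | befefbacbaccaecdffeedcbabaaccacfebceb
  14 |  30 | cacfebceb
  15 |  13 | caecdffeedcbabaaccacfebceb
  16 |  23 | cbabaaccacfebceb
  17 |   9 | cbaccaecdffeedcbabaaccacfebceb
  18 |  29 | ccacfebceb
  19 |  12 | ccaecdffeedcbabaaccacfebceb
  20 |  16 | cdffeedcbabaaccacfebceb
  21 |  36 | ceb
  22 |  32 | cfebceb
  23 |  22 | dcbabaaccacfebceb
  24 |  17 | dffeedcbabaaccacfebceb
  25 |  37 | eb
  26 |  34 | ebceb
  27 |   1 | ebefefbacbaccaecdffeedcbabaaccacfebceb
  28 |  15 | ecdffeedcbabaaccacfebceb
  29 |  21 | edcbabaaccacfebceb
  30 |   0 | eebefefbacbaccaecdffeedcbabaaccacfebceb
  31 |  20 | eedcbabaaccacfebceb
  32 |   5 | efbacbaccaecdffeedcbabaaccacfebceb
  33 |   3 | efefbacbaccaecdffeedcbabaaccacfebceb
  34 |   6 | fbacbaccaecdffeedcbabaaccacfebceb
  35 |  33 | febceb
  36 |  19 | feedcbabaaccacfebceb
  37 |   4 | fefbacbaccaecdffeedcbabaaccacfebceb
  38 |  18 | ffeedcbabaaccacfebceb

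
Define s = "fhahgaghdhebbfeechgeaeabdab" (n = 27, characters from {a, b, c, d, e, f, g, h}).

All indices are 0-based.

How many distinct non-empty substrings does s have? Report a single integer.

356

rank→(start, suffix):
  0 → (25, 'ab')
  1 → (22, 'abdab')
  2 → (20, 'aeabdab')
  3 → (5, 'aghdhebbfeechgeaeabdab')
  4 → (2, 'ahgaghdhebbfeechgeaeabdab')
  5 → (26, 'b')
  6 → (11, 'bbfeechgeaeabdab')
  7 → (23, 'bdab')
  8 → (12, 'bfeechgeaeabdab')
  9 → (16, 'chgeaeabdab')
  10 → (24, 'dab')
  11 → (8, 'dhebbfeechgeaeabdab')
  12 → (21, 'eabdab')
  13 → (19, 'eaeabdab')
  14 → (10, 'ebbfeechgeaeabdab')
  15 → (15, 'echgeaeabdab')
  16 → (14, 'eechgeaeabdab')
  17 → (13, 'feechgeaeabdab')
  18 → (0, 'fhahgaghdhebbfeechgeaeabdab')
  19 → (4, 'gaghdhebbfeechgeaeabdab')
  20 → (18, 'geaeabdab')
  21 → (6, 'ghdhebbfeechgeaeabdab')
  22 → (1, 'hahgaghdhebbfeechgeaeabdab')
  23 → (7, 'hdhebbfeechgeaeabdab')
  24 → (9, 'hebbfeechgeaeabdab')
  25 → (3, 'hgaghdhebbfeechgeaeabdab')
  26 → (17, 'hgeaeabdab')

SA = [25, 22, 20, 5, 2, 26, 11, 23, 12, 16, 24, 8, 21, 19, 10, 15, 14, 13, 0, 4, 18, 6, 1, 7, 9, 3, 17]
[i] adj suffixes → lcp
  [1] 25/22 → 2 ('ab')
  [2] 22/20 → 1 ('a')
  [3] 20/5 → 1 ('a')
  [4] 5/2 → 1 ('a')
  [5] 2/26 → 0 ('')
  [6] 26/11 → 1 ('b')
  [7] 11/23 → 1 ('b')
  [8] 23/12 → 1 ('b')
  [9] 12/16 → 0 ('')
  [10] 16/24 → 0 ('')
  [11] 24/8 → 1 ('d')
  [12] 8/21 → 0 ('')
  [13] 21/19 → 2 ('ea')
  [14] 19/10 → 1 ('e')
  [15] 10/15 → 1 ('e')
  [16] 15/14 → 1 ('e')
  [17] 14/13 → 0 ('')
  [18] 13/0 → 1 ('f')
  [19] 0/4 → 0 ('')
  [20] 4/18 → 1 ('g')
  [21] 18/6 → 1 ('g')
  [22] 6/1 → 0 ('')
  [23] 1/7 → 1 ('h')
  [24] 7/9 → 1 ('h')
  [25] 9/3 → 1 ('h')
  [26] 3/17 → 2 ('hg')

n(n+1)/2 = 27·28/2 = 378
Σ LCP = 0 + 2 + 1 + 1 + 1 + 0 + 1 + 1 + 1 + 0 + 0 + 1 + 0 + 2 + 1 + 1 + 1 + 0 + 1 + 0 + 1 + 1 + 0 + 1 + 1 + 1 + 2 = 22
distinct = 378 − 22 = 356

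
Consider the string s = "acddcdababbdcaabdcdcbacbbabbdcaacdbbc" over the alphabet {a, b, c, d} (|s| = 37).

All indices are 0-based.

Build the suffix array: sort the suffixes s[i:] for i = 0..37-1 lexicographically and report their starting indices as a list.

sorted suffixes:
  #0 SA[0]=13  'aabdcdcbacbbabbdcaacdbbc'
  #1 SA[1]=30  'aacdbbc'
  #2 SA[2]=6  'ababbdcaabdcdcbacbbabbdcaacdbbc'
  #3 SA[3]=8  'abbdcaabdcdcbacbbabbdcaacdbbc'
  #4 SA[4]=25  'abbdcaacdbbc'
  #5 SA[5]=14  'abdcdcbacbbabbdcaacdbbc'
  #6 SA[6]=21  'acbbabbdcaacdbbc'
  #7 SA[7]=31  'acdbbc'
  #8 SA[8]=0  'acddcdababbdcaabdcdcbacbbabbdcaacdbbc'
  #9 SA[9]=7  'babbdcaabdcdcbacbbabbdcaacdbbc'
  #10 SA[10]=24  'babbdcaacdbbc'
  #11 SA[11]=20  'bacbbabbdcaacdbbc'
  #12 SA[12]=23  'bbabbdcaacdbbc'
  #13 SA[13]=34  'bbc'
  #14 SA[14]=9  'bbdcaabdcdcbacbbabbdcaacdbbc'
  #15 SA[15]=26  'bbdcaacdbbc'
  #16 SA[16]=35  'bc'
  #17 SA[17]=10  'bdcaabdcdcbacbbabbdcaacdbbc'
  #18 SA[18]=27  'bdcaacdbbc'
  #19 SA[19]=15  'bdcdcbacbbabbdcaacdbbc'
  #20 SA[20]=36  'c'
  #21 SA[21]=12  'caabdcdcbacbbabbdcaacdbbc'
  #22 SA[22]=29  'caacdbbc'
  #23 SA[23]=19  'cbacbbabbdcaacdbbc'
  #24 SA[24]=22  'cbbabbdcaacdbbc'
  #25 SA[25]=4  'cdababbdcaabdcdcbacbbabbdcaacdbbc'
  #26 SA[26]=32  'cdbbc'
  #27 SA[27]=17  'cdcbacbbabbdcaacdbbc'
  #28 SA[28]=1  'cddcdababbdcaabdcdcbacbbabbdcaacdbbc'
  #29 SA[29]=5  'dababbdcaabdcdcbacbbabbdcaacdbbc'
  #30 SA[30]=33  'dbbc'
  #31 SA[31]=11  'dcaabdcdcbacbbabbdcaacdbbc'
  #32 SA[32]=28  'dcaacdbbc'
  #33 SA[33]=18  'dcbacbbabbdcaacdbbc'
  #34 SA[34]=3  'dcdababbdcaabdcdcbacbbabbdcaacdbbc'
  #35 SA[35]=16  'dcdcbacbbabbdcaacdbbc'
  #36 SA[36]=2  'ddcdababbdcaabdcdcbacbbabbdcaacdbbc'

[13, 30, 6, 8, 25, 14, 21, 31, 0, 7, 24, 20, 23, 34, 9, 26, 35, 10, 27, 15, 36, 12, 29, 19, 22, 4, 32, 17, 1, 5, 33, 11, 28, 18, 3, 16, 2]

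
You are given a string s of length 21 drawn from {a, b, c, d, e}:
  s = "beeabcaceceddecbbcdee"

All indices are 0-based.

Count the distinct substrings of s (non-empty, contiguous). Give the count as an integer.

210

sorted suffixes:
  #0 SA[0]=3  'abcaceceddecbbcdee'
  #1 SA[1]=6  'aceceddecbbcdee'
  #2 SA[2]=15  'bbcdee'
  #3 SA[3]=4  'bcaceceddecbbcdee'
  #4 SA[4]=16  'bcdee'
  #5 SA[5]=0  'beeabcaceceddecbbcdee'
  #6 SA[6]=5  'caceceddecbbcdee'
  #7 SA[7]=14  'cbbcdee'
  #8 SA[8]=17  'cdee'
  #9 SA[9]=7  'ceceddecbbcdee'
  #10 SA[10]=9  'ceddecbbcdee'
  #11 SA[11]=11  'ddecbbcdee'
  #12 SA[12]=12  'decbbcdee'
  #13 SA[13]=18  'dee'
  #14 SA[14]=20  'e'
  #15 SA[15]=2  'eabcaceceddecbbcdee'
  #16 SA[16]=13  'ecbbcdee'
  #17 SA[17]=8  'eceddecbbcdee'
  #18 SA[18]=10  'eddecbbcdee'
  #19 SA[19]=19  'ee'
  #20 SA[20]=1  'eeabcaceceddecbbcdee'

SA = [3, 6, 15, 4, 16, 0, 5, 14, 17, 7, 9, 11, 12, 18, 20, 2, 13, 8, 10, 19, 1]
[i] adj suffixes → lcp
  [1] 3/6 → 1 ('a')
  [2] 6/15 → 0 ('')
  [3] 15/4 → 1 ('b')
  [4] 4/16 → 2 ('bc')
  [5] 16/0 → 1 ('b')
  [6] 0/5 → 0 ('')
  [7] 5/14 → 1 ('c')
  [8] 14/17 → 1 ('c')
  [9] 17/7 → 1 ('c')
  [10] 7/9 → 2 ('ce')
  [11] 9/11 → 0 ('')
  [12] 11/12 → 1 ('d')
  [13] 12/18 → 2 ('de')
  [14] 18/20 → 0 ('')
  [15] 20/2 → 1 ('e')
  [16] 2/13 → 1 ('e')
  [17] 13/8 → 2 ('ec')
  [18] 8/10 → 1 ('e')
  [19] 10/19 → 1 ('e')
  [20] 19/1 → 2 ('ee')

n(n+1)/2 = 21·22/2 = 231
Σ LCP = 0 + 1 + 0 + 1 + 2 + 1 + 0 + 1 + 1 + 1 + 2 + 0 + 1 + 2 + 0 + 1 + 1 + 2 + 1 + 1 + 2 = 21
distinct = 231 − 21 = 210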